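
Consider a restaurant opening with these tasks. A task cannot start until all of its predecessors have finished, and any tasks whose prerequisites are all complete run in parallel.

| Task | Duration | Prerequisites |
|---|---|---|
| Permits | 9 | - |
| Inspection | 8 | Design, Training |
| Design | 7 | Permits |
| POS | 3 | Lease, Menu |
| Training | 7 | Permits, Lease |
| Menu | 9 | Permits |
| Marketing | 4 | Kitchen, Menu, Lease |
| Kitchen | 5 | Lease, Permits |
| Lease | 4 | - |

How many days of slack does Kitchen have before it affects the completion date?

Critical path: Permits→Design→Inspection = 9+7+8 = 24, so the finish is 24 days.
Longest path through Kitchen: 18 days (earliest finish 14, latest finish 20).
So Kitchen can slip 20 − 14 = 6 days.

6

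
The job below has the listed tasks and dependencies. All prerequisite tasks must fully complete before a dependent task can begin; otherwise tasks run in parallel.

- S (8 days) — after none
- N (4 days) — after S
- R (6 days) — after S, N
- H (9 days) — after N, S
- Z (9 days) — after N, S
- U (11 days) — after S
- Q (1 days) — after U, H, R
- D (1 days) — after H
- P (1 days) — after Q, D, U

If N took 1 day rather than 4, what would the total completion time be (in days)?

21

The binding path is S→N→H→Q→P = 8+4+9+1+1 = 23; finish at 23 days.
N lies on that path, so at 1 day the path becomes 20 days.
Now S→U→Q→P = 8+11+1+1 = 21 is longest, so the finish becomes 21 days.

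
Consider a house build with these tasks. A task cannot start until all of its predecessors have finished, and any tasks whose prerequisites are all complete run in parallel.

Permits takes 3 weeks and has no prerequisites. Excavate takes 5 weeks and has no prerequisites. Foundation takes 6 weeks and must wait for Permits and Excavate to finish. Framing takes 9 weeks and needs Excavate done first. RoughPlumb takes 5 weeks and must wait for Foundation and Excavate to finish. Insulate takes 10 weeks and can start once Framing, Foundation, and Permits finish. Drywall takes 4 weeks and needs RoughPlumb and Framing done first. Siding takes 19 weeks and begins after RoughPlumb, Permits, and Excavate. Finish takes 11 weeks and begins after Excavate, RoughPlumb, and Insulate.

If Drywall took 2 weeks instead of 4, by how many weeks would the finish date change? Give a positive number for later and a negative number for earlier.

0

The binding path is Excavate→Foundation→RoughPlumb→Siding = 5+6+5+19 = 35; finish at 35 weeks.
Drywall is off the critical path — its longest chain is 20 weeks, giving 15 of slack.
The critical path is still Excavate→Foundation→RoughPlumb→Siding; finish is now 35 weeks.
Change in finish: 35 − 35 = +0 weeks.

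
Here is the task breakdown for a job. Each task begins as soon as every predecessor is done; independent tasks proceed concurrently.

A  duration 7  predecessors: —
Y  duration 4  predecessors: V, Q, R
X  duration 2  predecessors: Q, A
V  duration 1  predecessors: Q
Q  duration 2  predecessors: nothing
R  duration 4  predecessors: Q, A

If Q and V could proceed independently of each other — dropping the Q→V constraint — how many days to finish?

Original critical path: A→R→Y = 7+4+4 = 15 ⇒ 15 days.
Without Q→V, V's earliest start moves from 2 to 0.
The longest chain is now A→R→Y = 7+4+4 = 15, so the plan takes 15 days.

15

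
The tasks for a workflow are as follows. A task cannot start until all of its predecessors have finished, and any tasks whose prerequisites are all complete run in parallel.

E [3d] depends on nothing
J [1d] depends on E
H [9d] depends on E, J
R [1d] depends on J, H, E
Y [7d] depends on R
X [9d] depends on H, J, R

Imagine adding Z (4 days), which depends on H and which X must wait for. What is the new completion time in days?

26

Originally the schedule takes 23 days.
With Z inserted, X now waits for max(H, J, R, Z).
New critical path: E→J→H→Z→X = 3+1+9+4+9 = 26 ⇒ 26 days.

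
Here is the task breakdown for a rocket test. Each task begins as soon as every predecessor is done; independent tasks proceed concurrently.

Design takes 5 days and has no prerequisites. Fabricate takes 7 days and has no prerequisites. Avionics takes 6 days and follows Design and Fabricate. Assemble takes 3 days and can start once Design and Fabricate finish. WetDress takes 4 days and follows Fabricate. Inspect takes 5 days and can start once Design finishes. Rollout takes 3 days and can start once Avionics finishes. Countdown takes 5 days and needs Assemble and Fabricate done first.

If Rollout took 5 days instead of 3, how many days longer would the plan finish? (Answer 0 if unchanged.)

Actual critical path: Fabricate→Avionics→Rollout = 7+6+3 = 16 ⇒ 16 days.
Since Rollout is critical, the +2 change carries straight to that chain (now 18 days).
That remains the longest chain; total 18 days.
Change in finish: 18 − 16 = +2 days.

2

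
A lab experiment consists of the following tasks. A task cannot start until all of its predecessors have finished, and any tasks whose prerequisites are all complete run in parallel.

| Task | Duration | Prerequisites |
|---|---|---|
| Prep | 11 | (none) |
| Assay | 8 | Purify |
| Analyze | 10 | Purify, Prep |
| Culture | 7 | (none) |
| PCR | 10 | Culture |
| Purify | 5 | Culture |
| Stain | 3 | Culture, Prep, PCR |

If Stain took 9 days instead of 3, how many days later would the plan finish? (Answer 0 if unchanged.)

Critical path before the change: Culture→Purify→Analyze = 7+5+10 = 22 giving 22 days.
Stain has 2 days of float (longest path through it is 20).
Now Culture→PCR→Stain = 7+10+9 = 26 is longest, so the finish becomes 26 days.
Change in finish: 26 − 22 = +4 days.

4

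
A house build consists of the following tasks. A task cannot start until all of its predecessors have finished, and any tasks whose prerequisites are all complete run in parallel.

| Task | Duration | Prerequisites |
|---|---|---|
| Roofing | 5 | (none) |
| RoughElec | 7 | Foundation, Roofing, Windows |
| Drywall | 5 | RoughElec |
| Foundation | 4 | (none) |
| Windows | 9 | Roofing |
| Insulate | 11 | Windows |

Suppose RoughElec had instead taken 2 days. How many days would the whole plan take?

Critical path before the change: Roofing→Windows→RoughElec→Drywall = 5+9+7+5 = 26 giving 26 days.
RoughElec is on the critical path; changing it to 2 makes that path 21 days.
Now Roofing→Windows→Insulate = 5+9+11 = 25 is longest, so the finish becomes 25 days.

25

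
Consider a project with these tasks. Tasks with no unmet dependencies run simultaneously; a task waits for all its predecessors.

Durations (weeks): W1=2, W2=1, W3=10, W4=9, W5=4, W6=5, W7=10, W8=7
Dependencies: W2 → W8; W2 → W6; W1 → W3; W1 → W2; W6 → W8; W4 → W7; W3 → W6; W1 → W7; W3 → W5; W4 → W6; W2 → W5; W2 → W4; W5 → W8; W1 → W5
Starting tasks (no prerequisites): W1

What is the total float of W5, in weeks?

1

Critical path: W1→W2→W4→W6→W8 = 2+1+9+5+7 = 24, so the finish is 24 weeks.
W5 finishes as early as 16 and must finish by 17.
Slack of W5 = 13 − 12 = 1 week.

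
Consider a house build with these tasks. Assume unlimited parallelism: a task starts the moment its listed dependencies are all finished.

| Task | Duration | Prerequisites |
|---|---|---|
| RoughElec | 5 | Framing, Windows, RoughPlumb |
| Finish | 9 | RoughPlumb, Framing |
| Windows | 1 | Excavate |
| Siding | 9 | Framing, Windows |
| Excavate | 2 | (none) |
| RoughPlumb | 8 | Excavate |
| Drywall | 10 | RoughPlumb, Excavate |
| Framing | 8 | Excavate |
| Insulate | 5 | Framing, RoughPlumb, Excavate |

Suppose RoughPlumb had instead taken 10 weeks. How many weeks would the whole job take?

22

Critical path before the change: Excavate→RoughPlumb→Drywall = 2+8+10 = 20 giving 20 weeks.
Since RoughPlumb is critical, the +2 change carries straight to that chain (now 22 weeks).
No other chain overtakes it, so the finish is 22 weeks.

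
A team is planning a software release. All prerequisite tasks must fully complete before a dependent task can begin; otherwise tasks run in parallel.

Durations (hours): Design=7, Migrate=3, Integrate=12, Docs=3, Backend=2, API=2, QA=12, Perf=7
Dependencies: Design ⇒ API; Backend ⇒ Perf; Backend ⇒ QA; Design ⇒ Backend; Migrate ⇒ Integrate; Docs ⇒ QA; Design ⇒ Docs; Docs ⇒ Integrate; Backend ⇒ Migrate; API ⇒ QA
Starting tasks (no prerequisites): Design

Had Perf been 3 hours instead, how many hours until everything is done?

24

Actual critical path: Design→Backend→Migrate→Integrate = 7+2+3+12 = 24 ⇒ 24 hours.
Perf is off the critical path — its longest chain is 16 hours, giving 8 of slack.
The critical path is still Design→Backend→Migrate→Integrate; finish is now 24 hours.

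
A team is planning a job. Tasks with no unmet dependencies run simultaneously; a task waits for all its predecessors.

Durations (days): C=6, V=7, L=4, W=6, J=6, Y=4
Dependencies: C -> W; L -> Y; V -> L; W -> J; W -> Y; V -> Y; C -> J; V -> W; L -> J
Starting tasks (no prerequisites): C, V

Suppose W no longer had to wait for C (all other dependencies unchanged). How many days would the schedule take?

19

With the dependency in place, V→W→J = 7+6+6 = 19 sets the finish at 19 days.
Dropping C→W doesn't change W's earliest start (7); another predecessor still binds.
The longest chain is now V→W→J = 7+6+6 = 19, so the schedule takes 19 days.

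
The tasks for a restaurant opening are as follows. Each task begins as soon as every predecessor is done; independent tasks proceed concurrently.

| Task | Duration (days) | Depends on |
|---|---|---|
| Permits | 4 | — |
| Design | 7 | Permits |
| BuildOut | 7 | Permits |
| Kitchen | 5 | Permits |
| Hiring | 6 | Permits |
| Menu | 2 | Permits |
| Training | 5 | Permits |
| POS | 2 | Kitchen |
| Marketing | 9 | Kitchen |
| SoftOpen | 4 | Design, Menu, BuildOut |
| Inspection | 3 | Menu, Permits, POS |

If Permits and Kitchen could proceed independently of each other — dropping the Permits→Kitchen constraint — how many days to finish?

With the dependency in place, Permits→Kitchen→Marketing = 4+5+9 = 18 sets the finish at 18 days.
Without Permits→Kitchen, Kitchen's earliest start moves from 4 to 0.
The longest chain is now Permits→Design→SoftOpen = 4+7+4 = 15, so the project takes 15 days.

15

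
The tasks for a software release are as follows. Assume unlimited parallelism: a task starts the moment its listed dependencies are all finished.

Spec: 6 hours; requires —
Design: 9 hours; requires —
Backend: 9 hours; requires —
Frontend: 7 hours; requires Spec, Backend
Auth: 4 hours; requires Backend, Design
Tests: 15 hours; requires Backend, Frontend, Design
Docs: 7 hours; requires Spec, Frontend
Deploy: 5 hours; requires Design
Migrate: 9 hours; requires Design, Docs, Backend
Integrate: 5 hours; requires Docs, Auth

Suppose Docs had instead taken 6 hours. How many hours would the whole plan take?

31

The binding path is Backend→Frontend→Docs→Migrate = 9+7+7+9 = 32; finish at 32 hours.
Since Docs is critical, the -1 change carries straight to that chain (now 31 hours).
Now Backend→Frontend→Tests = 9+7+15 = 31 is longest, so the finish becomes 31 hours.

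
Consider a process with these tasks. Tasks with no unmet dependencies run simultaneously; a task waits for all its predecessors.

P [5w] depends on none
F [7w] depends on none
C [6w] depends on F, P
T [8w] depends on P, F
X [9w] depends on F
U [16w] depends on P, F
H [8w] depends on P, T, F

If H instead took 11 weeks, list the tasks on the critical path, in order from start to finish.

Baseline: F→T→H = 7+8+8 = 23 → 23 weeks.
H is on the critical path; changing it to 11 makes that path 26 weeks.
No other chain overtakes it, so the finish is 26 weeks.

F, T, H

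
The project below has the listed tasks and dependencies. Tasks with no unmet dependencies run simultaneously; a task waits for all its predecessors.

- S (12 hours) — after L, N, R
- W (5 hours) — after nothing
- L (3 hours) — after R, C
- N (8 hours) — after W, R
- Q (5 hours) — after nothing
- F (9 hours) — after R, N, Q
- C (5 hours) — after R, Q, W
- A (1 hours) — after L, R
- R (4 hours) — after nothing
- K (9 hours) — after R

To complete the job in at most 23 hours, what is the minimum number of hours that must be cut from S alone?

2

Current finish: 25 hours; target: 23.
S is on every critical path, so each hour cut from S cuts the finish by one (this holds down to a finish of 22).
Need 25 − 23 = 2 hours off S → S becomes 10 hours, finish becomes 23.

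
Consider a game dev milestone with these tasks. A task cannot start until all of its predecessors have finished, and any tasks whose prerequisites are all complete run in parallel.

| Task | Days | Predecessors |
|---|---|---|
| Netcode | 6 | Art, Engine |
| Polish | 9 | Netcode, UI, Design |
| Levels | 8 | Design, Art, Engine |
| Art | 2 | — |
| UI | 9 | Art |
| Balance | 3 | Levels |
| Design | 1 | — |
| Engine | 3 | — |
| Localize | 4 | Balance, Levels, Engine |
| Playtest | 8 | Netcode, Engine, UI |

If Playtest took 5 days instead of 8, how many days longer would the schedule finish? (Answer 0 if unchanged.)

0

Critical path before the change: Art→UI→Polish = 2+9+9 = 20 giving 20 days.
Playtest is off the critical path — its longest chain is 19 days, giving 1 of slack.
No other chain overtakes it, so the finish is 20 days.
Change in finish: 20 − 20 = +0 days.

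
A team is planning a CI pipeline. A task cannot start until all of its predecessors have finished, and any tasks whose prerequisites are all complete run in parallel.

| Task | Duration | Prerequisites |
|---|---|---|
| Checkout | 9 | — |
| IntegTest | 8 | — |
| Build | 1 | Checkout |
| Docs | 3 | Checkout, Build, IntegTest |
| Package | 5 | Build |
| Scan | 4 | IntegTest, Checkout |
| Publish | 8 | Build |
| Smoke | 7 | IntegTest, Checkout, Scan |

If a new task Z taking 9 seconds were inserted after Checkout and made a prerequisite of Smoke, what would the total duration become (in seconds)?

25

Originally the project takes 20 seconds.
With Z inserted, Smoke now waits for max(IntegTest, Checkout, Scan, Z).
New critical path: Checkout→Z→Smoke = 9+9+7 = 25 ⇒ 25 seconds.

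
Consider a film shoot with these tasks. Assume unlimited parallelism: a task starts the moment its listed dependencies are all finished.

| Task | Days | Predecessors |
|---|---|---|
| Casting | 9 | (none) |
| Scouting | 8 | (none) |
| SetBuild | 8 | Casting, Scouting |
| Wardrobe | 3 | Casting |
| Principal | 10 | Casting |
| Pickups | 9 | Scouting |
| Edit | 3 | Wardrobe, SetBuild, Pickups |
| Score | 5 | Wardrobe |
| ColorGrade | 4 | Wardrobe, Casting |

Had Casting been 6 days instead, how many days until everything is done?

20

The binding path is Casting→SetBuild→Edit = 9+8+3 = 20; finish at 20 days.
Since Casting is critical, the -3 change carries straight to that chain (now 17 days).
New critical path: Scouting→Pickups→Edit = 8+9+3 = 20 ⇒ 20 days.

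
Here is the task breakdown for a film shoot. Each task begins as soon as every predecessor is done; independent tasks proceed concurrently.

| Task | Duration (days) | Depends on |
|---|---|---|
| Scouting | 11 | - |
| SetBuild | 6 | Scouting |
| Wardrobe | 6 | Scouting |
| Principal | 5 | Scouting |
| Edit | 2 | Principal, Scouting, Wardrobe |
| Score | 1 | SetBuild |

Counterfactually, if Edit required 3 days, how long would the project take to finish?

20

Baseline: Scouting→Wardrobe→Edit = 11+6+2 = 19 → 19 days.
Since Edit is critical, the +1 change carries straight to that chain (now 20 days).
The critical path is still Scouting→Wardrobe→Edit; finish is now 20 days.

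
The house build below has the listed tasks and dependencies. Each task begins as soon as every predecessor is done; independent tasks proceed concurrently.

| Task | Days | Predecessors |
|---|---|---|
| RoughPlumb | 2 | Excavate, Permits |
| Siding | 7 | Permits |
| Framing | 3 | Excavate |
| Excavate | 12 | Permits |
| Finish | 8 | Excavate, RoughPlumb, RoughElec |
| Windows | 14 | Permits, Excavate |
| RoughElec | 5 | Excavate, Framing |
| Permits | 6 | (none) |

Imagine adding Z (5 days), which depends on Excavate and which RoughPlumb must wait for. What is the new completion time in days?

34

Originally the project takes 34 days.
With Z inserted, RoughPlumb now waits for max(Excavate, Permits, Z).
New critical path: Permits→Excavate→Framing→RoughElec→Finish = 6+12+3+5+8 = 34 ⇒ 34 days.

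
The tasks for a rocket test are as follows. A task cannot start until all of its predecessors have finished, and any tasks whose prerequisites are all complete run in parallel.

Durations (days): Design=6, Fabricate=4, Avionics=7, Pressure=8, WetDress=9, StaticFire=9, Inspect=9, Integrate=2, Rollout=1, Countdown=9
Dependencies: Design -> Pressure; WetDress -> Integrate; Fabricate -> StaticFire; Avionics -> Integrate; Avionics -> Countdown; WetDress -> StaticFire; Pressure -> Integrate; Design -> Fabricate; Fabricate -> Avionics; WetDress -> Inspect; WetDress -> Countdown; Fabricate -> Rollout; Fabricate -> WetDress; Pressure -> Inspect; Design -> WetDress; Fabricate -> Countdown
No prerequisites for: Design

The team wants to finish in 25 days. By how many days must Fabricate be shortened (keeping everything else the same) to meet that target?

3

Current finish: 28 days; target: 25.
Fabricate is on every critical path, so each day cut from Fabricate cuts the finish by one (this holds down to a finish of 25).
Need 28 − 25 = 3 days off Fabricate → Fabricate becomes 1 day, finish becomes 25.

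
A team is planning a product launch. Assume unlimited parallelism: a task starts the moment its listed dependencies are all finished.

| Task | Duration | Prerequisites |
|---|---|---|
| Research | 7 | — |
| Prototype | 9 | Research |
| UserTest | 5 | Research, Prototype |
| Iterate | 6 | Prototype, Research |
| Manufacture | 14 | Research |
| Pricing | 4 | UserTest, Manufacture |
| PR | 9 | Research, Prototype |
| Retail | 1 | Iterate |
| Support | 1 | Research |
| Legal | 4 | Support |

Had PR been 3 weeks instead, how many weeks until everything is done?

25

As given, the longest chain is Research→Prototype→PR = 7+9+9 = 25, so the finish is 25 weeks.
Since PR is critical, the -6 change carries straight to that chain (now 19 weeks).
Now Research→Prototype→UserTest→Pricing = 7+9+5+4 = 25 is longest, so the finish becomes 25 weeks.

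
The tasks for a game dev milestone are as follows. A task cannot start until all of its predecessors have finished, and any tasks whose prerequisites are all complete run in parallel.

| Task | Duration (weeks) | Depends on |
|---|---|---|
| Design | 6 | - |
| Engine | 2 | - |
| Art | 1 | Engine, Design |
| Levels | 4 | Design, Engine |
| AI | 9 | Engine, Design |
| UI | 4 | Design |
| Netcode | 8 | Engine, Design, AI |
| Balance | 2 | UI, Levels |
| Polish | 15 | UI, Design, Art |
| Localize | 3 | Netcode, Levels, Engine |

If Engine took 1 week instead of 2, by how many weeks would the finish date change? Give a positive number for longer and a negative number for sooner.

0

As given, the longest chain is Design→AI→Netcode→Localize = 6+9+8+3 = 26, so the finish is 26 weeks.
Engine has 4 weeks of float (longest path through it is 22).
That remains the longest chain; total 26 weeks.
Change in finish: 26 − 26 = +0 weeks.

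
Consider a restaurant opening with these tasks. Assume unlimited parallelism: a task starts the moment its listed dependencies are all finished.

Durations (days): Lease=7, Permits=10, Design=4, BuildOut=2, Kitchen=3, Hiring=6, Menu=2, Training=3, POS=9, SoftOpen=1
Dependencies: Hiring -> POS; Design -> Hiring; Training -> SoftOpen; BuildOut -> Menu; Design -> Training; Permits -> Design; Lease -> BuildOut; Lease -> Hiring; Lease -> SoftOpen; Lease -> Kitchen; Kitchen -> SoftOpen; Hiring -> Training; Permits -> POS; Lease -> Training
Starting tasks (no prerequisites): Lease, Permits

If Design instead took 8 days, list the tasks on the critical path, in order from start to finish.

The binding path is Permits→Design→Hiring→POS = 10+4+6+9 = 29; finish at 29 days.
Since Design is critical, the +4 change carries straight to that chain (now 33 days).
The critical path is still Permits→Design→Hiring→POS; finish is now 33 days.

Permits, Design, Hiring, POS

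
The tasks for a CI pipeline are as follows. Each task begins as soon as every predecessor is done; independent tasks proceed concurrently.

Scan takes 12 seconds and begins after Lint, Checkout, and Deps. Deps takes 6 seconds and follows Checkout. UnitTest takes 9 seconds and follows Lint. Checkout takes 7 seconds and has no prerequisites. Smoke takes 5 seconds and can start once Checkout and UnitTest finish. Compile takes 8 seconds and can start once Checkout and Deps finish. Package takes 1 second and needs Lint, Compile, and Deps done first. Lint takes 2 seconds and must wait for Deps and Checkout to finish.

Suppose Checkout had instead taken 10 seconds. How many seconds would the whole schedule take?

Actual critical path: Checkout→Deps→Lint→UnitTest→Smoke = 7+6+2+9+5 = 29 ⇒ 29 seconds.
Checkout lies on that path, so at 10 seconds the path becomes 32 seconds.
The critical path is still Checkout→Deps→Lint→UnitTest→Smoke; finish is now 32 seconds.

32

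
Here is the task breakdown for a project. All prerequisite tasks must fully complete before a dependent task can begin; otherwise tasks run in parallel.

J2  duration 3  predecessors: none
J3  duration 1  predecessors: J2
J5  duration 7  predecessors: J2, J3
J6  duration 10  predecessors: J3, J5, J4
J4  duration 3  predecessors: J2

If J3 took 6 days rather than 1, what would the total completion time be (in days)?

26

Baseline: J2→J3→J5→J6 = 3+1+7+10 = 21 → 21 days.
J3 is on the critical path; changing it to 6 makes that path 26 days.
The critical path is still J2→J3→J5→J6; finish is now 26 days.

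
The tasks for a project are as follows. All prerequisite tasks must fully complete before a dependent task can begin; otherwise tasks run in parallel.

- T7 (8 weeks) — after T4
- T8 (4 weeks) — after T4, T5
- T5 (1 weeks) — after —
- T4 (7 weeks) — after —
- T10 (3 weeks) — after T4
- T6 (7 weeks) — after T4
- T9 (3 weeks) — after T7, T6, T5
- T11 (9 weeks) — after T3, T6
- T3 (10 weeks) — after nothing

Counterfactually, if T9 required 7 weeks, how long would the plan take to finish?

Actual critical path: T4→T6→T11 = 7+7+9 = 23 ⇒ 23 weeks.
T9 has 5 weeks of float (longest path through it is 18).
That remains the longest chain; total 23 weeks.

23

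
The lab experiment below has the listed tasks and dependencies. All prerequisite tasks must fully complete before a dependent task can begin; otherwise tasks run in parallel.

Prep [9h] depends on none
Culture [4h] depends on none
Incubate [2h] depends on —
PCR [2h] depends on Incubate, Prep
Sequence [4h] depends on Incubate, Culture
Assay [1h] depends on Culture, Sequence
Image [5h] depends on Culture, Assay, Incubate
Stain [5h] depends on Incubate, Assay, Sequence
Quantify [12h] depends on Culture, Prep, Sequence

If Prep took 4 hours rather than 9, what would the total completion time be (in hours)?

Critical path before the change: Prep→Quantify = 9+12 = 21 giving 21 hours.
Since Prep is critical, the -5 change carries straight to that chain (now 16 hours).
New critical path: Culture→Sequence→Quantify = 4+4+12 = 20 ⇒ 20 hours.

20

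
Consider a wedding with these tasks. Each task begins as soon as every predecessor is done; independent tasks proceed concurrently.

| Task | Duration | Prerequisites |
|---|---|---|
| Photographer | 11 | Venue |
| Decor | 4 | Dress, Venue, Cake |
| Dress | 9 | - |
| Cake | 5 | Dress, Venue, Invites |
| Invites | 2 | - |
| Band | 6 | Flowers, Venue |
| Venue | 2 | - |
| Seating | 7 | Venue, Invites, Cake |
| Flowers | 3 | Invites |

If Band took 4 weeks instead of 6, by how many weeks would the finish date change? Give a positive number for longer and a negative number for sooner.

Critical path before the change: Dress→Cake→Seating = 9+5+7 = 21 giving 21 weeks.
Band has 10 weeks of float (longest path through it is 11).
No other chain overtakes it, so the finish is 21 weeks.
Change in finish: 21 − 21 = +0 weeks.

0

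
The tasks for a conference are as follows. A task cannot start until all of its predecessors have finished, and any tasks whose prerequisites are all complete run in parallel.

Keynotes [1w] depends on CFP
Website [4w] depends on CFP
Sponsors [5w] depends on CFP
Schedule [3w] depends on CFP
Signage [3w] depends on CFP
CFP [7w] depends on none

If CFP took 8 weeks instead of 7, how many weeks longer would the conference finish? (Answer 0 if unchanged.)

1

The binding path is CFP→Sponsors = 7+5 = 12; finish at 12 weeks.
CFP is on the critical path; changing it to 8 makes that path 13 weeks.
That remains the longest chain; total 13 weeks.
Change in finish: 13 − 12 = +1 weeks.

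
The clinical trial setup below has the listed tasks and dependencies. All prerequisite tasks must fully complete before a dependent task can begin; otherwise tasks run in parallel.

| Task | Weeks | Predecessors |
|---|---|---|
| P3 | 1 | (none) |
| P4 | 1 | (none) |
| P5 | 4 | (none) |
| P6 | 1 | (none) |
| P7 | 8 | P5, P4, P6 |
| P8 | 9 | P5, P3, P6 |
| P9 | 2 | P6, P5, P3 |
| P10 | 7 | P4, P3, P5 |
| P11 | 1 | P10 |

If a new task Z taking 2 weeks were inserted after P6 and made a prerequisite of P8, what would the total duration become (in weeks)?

Originally the plan takes 13 weeks.
With Z inserted, P8 now waits for max(P5, P3, P6, Z).
New critical path: P5→P8 = 4+9 = 13 ⇒ 13 weeks.

13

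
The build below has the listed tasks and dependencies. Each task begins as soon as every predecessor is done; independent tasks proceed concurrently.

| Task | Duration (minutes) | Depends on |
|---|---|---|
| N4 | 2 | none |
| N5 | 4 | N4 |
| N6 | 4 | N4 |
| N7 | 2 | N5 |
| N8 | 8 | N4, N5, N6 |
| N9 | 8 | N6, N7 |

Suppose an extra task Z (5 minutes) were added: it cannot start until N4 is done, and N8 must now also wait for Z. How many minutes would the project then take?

16

Originally the project takes 16 minutes.
With Z inserted, N8 now waits for max(N4, N5, N6, Z).
New critical path: N4→N5→N7→N9 = 2+4+2+8 = 16 ⇒ 16 minutes.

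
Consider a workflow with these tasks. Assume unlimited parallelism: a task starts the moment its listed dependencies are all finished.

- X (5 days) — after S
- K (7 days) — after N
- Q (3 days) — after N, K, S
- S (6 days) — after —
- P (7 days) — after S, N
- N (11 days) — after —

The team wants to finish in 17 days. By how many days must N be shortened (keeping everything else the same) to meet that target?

4

Current finish: 21 days; target: 17.
N is on every critical path, so each day cut from N cuts the finish by one (this holds down to a finish of 13).
Need 21 − 17 = 4 days off N → N becomes 7 days, finish becomes 17.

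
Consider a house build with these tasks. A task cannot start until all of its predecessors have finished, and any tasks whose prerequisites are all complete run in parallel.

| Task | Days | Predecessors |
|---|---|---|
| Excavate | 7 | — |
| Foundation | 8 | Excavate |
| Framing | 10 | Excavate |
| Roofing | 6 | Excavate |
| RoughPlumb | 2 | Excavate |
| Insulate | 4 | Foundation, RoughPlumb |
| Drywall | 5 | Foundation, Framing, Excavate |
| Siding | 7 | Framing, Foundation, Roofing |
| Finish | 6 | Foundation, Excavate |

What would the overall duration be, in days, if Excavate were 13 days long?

30

The binding path is Excavate→Framing→Siding = 7+10+7 = 24; finish at 24 days.
Since Excavate is critical, the +6 change carries straight to that chain (now 30 days).
The critical path is still Excavate→Framing→Siding; finish is now 30 days.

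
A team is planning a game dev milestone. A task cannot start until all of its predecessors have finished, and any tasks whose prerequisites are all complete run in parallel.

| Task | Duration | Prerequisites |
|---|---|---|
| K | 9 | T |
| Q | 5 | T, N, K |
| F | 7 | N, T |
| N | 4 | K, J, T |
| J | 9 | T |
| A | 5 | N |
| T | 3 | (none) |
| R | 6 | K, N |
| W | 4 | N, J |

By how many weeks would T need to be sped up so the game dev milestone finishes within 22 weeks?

Current finish: 23 weeks; target: 22.
T is on every critical path, so each week cut from T cuts the finish by one (this holds down to a finish of 21).
Need 23 − 22 = 1 week off T → T becomes 2 weeks, finish becomes 22.

1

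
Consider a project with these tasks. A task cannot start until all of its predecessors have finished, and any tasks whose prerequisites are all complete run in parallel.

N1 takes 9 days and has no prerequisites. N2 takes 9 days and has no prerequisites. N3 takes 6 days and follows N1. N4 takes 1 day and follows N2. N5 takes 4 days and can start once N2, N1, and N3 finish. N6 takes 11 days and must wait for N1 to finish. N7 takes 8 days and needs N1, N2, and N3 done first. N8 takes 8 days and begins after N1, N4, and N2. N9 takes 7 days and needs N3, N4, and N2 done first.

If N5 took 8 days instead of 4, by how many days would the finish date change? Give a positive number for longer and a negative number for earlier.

0

Baseline: N1→N3→N7 = 9+6+8 = 23 → 23 days.
The longest path through N5 is only 19 days, so N5 has float 4.
Now N1→N3→N5 = 9+6+8 = 23 is longest, so the finish becomes 23 days.
Change in finish: 23 − 23 = +0 days.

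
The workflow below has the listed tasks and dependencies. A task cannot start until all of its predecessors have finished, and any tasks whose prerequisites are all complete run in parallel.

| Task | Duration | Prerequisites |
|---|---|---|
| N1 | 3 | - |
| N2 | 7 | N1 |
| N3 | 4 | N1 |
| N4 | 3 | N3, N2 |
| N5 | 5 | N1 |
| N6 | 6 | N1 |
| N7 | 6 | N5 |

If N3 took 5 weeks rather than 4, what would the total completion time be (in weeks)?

Actual critical path: N1→N5→N7 = 3+5+6 = 14 ⇒ 14 weeks.
N3 is off the critical path — its longest chain is 10 weeks, giving 4 of slack.
That remains the longest chain; total 14 weeks.

14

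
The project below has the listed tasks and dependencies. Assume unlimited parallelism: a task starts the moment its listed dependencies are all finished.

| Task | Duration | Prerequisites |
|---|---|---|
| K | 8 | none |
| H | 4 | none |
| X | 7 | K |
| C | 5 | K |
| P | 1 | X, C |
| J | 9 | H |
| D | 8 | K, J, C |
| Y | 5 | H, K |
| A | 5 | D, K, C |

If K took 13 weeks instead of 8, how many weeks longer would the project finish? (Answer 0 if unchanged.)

Critical path before the change: K→C→D→A = 8+5+8+5 = 26 giving 26 weeks.
K is on the critical path; changing it to 13 makes that path 31 weeks.
No other chain overtakes it, so the finish is 31 weeks.
Change in finish: 31 − 26 = +5 weeks.

5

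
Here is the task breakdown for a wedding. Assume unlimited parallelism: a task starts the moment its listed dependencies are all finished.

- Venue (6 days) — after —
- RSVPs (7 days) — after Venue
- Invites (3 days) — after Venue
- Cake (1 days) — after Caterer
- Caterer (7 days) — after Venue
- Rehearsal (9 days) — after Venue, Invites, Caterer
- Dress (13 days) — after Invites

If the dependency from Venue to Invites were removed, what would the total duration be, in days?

22

Before: longest chain Venue→Caterer→Rehearsal = 6+7+9 = 22, finish 22.
Without Venue→Invites, Invites's earliest start moves from 6 to 0.
After: Venue→Caterer→Rehearsal = 6+7+9 = 22 → 22 days.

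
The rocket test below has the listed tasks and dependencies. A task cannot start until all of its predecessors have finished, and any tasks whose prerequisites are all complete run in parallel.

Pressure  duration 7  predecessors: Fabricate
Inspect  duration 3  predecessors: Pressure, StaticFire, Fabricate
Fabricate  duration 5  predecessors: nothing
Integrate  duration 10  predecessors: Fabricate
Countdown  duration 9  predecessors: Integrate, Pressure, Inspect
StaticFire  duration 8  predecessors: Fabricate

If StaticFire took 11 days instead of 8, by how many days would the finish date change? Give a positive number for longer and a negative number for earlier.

3

Baseline: Fabricate→StaticFire→Inspect→Countdown = 5+8+3+9 = 25 → 25 days.
StaticFire is on the critical path; changing it to 11 makes that path 28 days.
That remains the longest chain; total 28 days.
Change in finish: 28 − 25 = +3 days.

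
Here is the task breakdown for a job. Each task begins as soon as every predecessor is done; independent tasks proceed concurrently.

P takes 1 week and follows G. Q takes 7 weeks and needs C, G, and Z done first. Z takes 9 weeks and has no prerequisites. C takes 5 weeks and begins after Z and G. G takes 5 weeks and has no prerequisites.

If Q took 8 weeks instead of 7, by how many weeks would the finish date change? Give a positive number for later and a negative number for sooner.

Actual critical path: Z→C→Q = 9+5+7 = 21 ⇒ 21 weeks.
Q is on the critical path; changing it to 8 makes that path 22 weeks.
That remains the longest chain; total 22 weeks.
Change in finish: 22 − 21 = +1 weeks.

1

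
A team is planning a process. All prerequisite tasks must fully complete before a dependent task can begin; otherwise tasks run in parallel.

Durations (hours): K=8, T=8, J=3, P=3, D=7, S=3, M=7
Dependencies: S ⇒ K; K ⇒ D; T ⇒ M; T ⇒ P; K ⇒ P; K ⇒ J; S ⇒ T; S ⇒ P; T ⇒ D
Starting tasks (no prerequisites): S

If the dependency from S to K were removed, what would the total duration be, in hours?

With the dependency in place, S→T→D = 3+8+7 = 18 sets the finish at 18 hours.
Without S→K, K's earliest start moves from 3 to 0.
The longest chain is now S→T→D = 3+8+7 = 18, so the plan takes 18 hours.

18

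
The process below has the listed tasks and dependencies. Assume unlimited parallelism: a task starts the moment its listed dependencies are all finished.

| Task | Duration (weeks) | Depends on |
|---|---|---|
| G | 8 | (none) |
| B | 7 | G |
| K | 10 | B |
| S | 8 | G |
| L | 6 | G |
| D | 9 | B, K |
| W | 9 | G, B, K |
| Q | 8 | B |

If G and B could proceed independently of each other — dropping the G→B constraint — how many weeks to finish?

With the dependency in place, G→B→K→D = 8+7+10+9 = 34 sets the finish at 34 weeks.
Without G→B, B's earliest start moves from 8 to 0.
After: B→K→D = 7+10+9 = 26 → 26 weeks.

26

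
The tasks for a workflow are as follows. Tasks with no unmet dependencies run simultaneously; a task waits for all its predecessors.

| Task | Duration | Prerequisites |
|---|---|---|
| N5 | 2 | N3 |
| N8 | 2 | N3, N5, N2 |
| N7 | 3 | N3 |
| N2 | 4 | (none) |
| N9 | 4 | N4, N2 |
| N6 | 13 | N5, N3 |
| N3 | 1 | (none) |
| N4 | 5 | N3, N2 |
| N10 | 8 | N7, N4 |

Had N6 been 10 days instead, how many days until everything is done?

Actual critical path: N2→N4→N10 = 4+5+8 = 17 ⇒ 17 days.
The longest path through N6 is only 16 days, so N6 has float 1.
The critical path is still N2→N4→N10; finish is now 17 days.

17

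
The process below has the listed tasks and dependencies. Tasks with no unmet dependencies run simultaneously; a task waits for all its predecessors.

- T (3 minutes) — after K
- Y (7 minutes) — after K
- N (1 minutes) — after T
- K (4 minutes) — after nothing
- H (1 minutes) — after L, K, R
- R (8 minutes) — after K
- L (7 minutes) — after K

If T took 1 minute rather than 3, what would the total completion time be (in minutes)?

13

Baseline: K→R→H = 4+8+1 = 13 → 13 minutes.
T is off the critical path — its longest chain is 8 minutes, giving 5 of slack.
That remains the longest chain; total 13 minutes.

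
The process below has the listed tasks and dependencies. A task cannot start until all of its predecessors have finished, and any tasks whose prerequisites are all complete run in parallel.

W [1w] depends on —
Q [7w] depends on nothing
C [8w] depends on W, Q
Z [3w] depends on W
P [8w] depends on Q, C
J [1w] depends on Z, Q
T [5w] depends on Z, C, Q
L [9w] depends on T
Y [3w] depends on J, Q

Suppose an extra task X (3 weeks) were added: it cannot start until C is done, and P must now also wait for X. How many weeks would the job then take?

29

Originally the job takes 29 weeks.
With X inserted, P now waits for max(Q, C, X).
New critical path: Q→C→T→L = 7+8+5+9 = 29 ⇒ 29 weeks.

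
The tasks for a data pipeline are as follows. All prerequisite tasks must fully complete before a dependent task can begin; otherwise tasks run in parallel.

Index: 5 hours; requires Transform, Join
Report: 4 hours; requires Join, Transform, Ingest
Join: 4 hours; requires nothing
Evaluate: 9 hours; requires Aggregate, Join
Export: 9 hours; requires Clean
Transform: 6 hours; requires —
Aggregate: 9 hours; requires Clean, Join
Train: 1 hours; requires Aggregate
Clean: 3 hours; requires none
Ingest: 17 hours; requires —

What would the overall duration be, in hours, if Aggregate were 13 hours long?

The binding path is Join→Aggregate→Evaluate = 4+9+9 = 22; finish at 22 hours.
Aggregate is on the critical path; changing it to 13 makes that path 26 hours.
That remains the longest chain; total 26 hours.

26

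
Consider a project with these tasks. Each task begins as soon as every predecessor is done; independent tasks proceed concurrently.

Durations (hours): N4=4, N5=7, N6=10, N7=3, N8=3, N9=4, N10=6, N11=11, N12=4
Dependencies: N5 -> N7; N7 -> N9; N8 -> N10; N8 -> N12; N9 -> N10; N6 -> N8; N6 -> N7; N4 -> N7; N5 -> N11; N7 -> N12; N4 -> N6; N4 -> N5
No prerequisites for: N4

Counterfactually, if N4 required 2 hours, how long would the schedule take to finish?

The binding path is N4→N6→N7→N9→N10 = 4+10+3+4+6 = 27; finish at 27 hours.
N4 is on the critical path; changing it to 2 makes that path 25 hours.
The critical path is still N4→N6→N7→N9→N10; finish is now 25 hours.

25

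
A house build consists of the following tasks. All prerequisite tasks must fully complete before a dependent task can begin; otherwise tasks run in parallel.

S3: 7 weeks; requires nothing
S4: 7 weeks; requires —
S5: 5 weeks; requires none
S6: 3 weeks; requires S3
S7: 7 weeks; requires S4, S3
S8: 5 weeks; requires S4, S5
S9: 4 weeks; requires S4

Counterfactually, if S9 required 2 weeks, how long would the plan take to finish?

Baseline: S3→S7 = 7+7 = 14 → 14 weeks.
S9 has 3 weeks of float (longest path through it is 11).
No other chain overtakes it, so the finish is 14 weeks.

14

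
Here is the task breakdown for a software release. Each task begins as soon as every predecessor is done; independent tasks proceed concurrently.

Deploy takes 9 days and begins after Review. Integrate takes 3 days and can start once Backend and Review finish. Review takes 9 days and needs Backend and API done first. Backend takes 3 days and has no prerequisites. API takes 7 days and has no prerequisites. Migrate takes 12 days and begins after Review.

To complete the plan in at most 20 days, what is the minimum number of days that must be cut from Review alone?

Current finish: 28 days; target: 20.
Review is on every critical path, so each day cut from Review cuts the finish by one (this holds down to a finish of 20).
Need 28 − 20 = 8 days off Review → Review becomes 1 day, finish becomes 20.

8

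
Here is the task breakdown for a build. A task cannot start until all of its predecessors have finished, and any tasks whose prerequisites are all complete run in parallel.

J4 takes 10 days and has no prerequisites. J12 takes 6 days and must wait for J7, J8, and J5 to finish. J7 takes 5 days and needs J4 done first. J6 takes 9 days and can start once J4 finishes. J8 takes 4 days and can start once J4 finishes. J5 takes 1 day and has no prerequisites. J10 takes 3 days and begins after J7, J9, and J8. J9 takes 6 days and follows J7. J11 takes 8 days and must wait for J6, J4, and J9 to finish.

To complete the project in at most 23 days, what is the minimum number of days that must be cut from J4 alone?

6

Current finish: 29 days; target: 23.
J4 is on every critical path, so each day cut from J4 cuts the finish by one (this holds down to a finish of 20).
Need 29 − 23 = 6 days off J4 → J4 becomes 4 days, finish becomes 23.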